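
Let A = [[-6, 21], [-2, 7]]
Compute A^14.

A² = A (a projection; rank 1, trace 1), so A^14 = A.

[[-6, 21], [-2, 7]]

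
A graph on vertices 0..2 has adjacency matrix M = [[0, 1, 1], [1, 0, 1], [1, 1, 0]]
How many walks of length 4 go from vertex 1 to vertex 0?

5

The number of length-4 walks from vertex 1 to vertex 0 is entry (1,0) of M^4, where M is the adjacency matrix.
M^2 = [[2, 1, 1], [1, 2, 1], [1, 1, 2]]
M^3 = [[2, 3, 3], [3, 2, 3], [3, 3, 2]]
M^4 = [[6, 5, 5], [5, 6, 5], [5, 5, 6]]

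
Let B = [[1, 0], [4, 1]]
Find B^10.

[[1, 0], [40, 1]]

B = I + N where N = [[0, 0], [4, 0]] is strictly lower-triangular, so N^2 = 0.
(I + N)^10 = I + 10·N = [[1, 0], [40, 1]].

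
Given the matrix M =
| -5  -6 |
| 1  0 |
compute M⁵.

[[-665, -1266], [211, 390]]

tr M = -5 and det M = 6, so the characteristic polynomial is λ² − (-5)λ + (6) with roots -2 and -3.
Eigenvectors give P = [[-2, 3], [1, -1]] with P⁻¹ = [[1, 3], [1, 2]], and M = P·diag(-2, -3)·P⁻¹.
Then M⁵ = P·diag(-32, -243)·P⁻¹ = [[64, -729], [-32, 243]] · [[1, 3], [1, 2]] = [[-665, -1266], [211, 390]].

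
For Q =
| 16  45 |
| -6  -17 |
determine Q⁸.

tr Q = -1 and det Q = -2, so the characteristic polynomial is λ² − (-1)λ + (-2) with roots 1 and -2.
Eigenvectors give P = [[-3, -5], [1, 2]] with P⁻¹ = [[-2, -5], [1, 3]], and Q = P·diag(1, -2)·P⁻¹.
Then Q⁸ = P·diag(1, 256)·P⁻¹ = [[-3, -1280], [1, 512]] · [[-2, -5], [1, 3]] = [[-1274, -3825], [510, 1531]].

[[-1274, -3825], [510, 1531]]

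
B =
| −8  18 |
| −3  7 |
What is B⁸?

[[766, −1530], [255, −509]]

tr B = −1 and det B = −2, so the characteristic polynomial is λ² − (−1)λ + (−2) with roots −2 and 1.
Eigenvectors give P = [[3, −2], [1, −1]] with P⁻¹ = [[1, −2], [1, −3]], and B = P·diag(−2, 1)·P⁻¹.
Then B⁸ = P·diag(256, 1)·P⁻¹ = [[768, −2], [256, −1]] · [[1, −2], [1, −3]] = [[766, −1530], [255, −509]].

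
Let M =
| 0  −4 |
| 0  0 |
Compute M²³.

[[0, 0], [0, 0]]

M is strictly triangular, hence nilpotent: M² = 0, so M²³ = 0.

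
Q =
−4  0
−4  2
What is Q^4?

[[256, 0], [160, 16]]

Q^2 = [[16, 0], [8, 4]]
Q^3 = [[−64, 0], [−48, 8]]
Q^4 = [[256, 0], [160, 16]]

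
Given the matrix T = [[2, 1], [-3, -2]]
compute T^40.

T² = I (check: tr T = 0 and det T = -1), so T^40 = I since 40 is even.

[[1, 0], [0, 1]]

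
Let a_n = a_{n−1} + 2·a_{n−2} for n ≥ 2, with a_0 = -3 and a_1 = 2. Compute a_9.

With companion matrix Q = [[1, 2], [1, 0]], [a_n, a_{n−1}]ᵀ = Q·[a_{n−1}, a_{n−2}]ᵀ, so [a_9, a_8]ᵀ = Q⁸·[a_1, a_0]ᵀ.
Q⁸ = [[171, 170], [85, 86]], giving [a_9, a_8]ᵀ = [[-168], [-88]].

-168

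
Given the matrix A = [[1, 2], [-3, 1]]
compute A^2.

[[-5, 4], [-6, -5]]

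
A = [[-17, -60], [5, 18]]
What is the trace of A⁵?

211

tr A = 1 and det A = -6, so the characteristic polynomial is λ² − (1)λ + (-6) with roots -2 and 3.
Eigenvectors give P = [[-4, 3], [1, -1]] with P⁻¹ = [[-1, -3], [-1, -4]], and A = P·diag(-2, 3)·P⁻¹.
Then A⁵ = P·diag(-32, 243)·P⁻¹ = [[128, 729], [-32, -243]] · [[-1, -3], [-1, -4]] = [[-857, -3300], [275, 1068]].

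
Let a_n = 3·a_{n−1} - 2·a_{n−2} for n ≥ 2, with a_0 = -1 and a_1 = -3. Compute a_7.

With companion matrix C = [[3, -2], [1, 0]], [a_n, a_{n−1}]ᵀ = C·[a_{n−1}, a_{n−2}]ᵀ, so [a_7, a_6]ᵀ = C⁶·[a_1, a_0]ᵀ.
C⁶ = [[127, -126], [63, -62]], giving [a_7, a_6]ᵀ = [[-255], [-127]].

-255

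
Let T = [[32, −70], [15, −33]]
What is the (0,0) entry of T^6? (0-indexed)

−3926

tr T = −1 and det T = −6, so the characteristic polynomial is λ² − (−1)λ + (−6) with roots 2 and −3.
Eigenvectors give P = [[7, 2], [3, 1]] with P⁻¹ = [[1, −2], [−3, 7]], and T = P·diag(2, −3)·P⁻¹.
Then T^6 = P·diag(64, 729)·P⁻¹ = [[448, 1458], [192, 729]] · [[1, −2], [−3, 7]] = [[−3926, 9310], [−1995, 4719]].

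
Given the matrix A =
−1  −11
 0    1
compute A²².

A² = I (check: tr A = 0 and det A = −1), so A²² = I since 22 is even.

[[1, 0], [0, 1]]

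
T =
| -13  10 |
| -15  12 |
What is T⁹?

[[-60073, 40390], [-60585, 40902]]

tr T = -1 and det T = -6, so the characteristic polynomial is λ² − (-1)λ + (-6) with roots -3 and 2.
Eigenvectors give P = [[1, -2], [1, -3]] with P⁻¹ = [[3, -2], [1, -1]], and T = P·diag(-3, 2)·P⁻¹.
Then T⁹ = P·diag(-19683, 512)·P⁻¹ = [[-19683, -1024], [-19683, -1536]] · [[3, -2], [1, -1]] = [[-60073, 40390], [-60585, 40902]].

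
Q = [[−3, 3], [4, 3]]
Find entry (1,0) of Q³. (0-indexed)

84

Q² = [[21, 0], [0, 21]]
Q³ = [[−63, 63], [84, 63]]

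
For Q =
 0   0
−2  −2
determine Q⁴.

Q² = [[0, 0], [4, 4]]
Q³ = [[0, 0], [−8, −8]]
Q⁴ = [[0, 0], [16, 16]]

[[0, 0], [16, 16]]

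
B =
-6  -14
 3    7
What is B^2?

[[-6, -14], [3, 7]]

B² = B (a projection; rank 1, trace 1), so B^2 = B.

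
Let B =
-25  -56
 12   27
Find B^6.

tr B = 2 and det B = -3, so the characteristic polynomial is λ² − (2)λ + (-3) with roots -1 and 3.
Eigenvectors give P = [[-7, -2], [3, 1]] with P⁻¹ = [[-1, -2], [3, 7]], and B = P·diag(-1, 3)·P⁻¹.
Then B^6 = P·diag(1, 729)·P⁻¹ = [[-7, -1458], [3, 729]] · [[-1, -2], [3, 7]] = [[-4367, -10192], [2184, 5097]].

[[-4367, -10192], [2184, 5097]]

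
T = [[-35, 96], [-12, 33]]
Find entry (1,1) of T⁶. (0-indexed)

-5823

tr T = -2 and det T = -3, so the characteristic polynomial is λ² − (-2)λ + (-3) with roots 1 and -3.
Eigenvectors give P = [[-8, 3], [-3, 1]] with P⁻¹ = [[1, -3], [3, -8]], and T = P·diag(1, -3)·P⁻¹.
Then T⁶ = P·diag(1, 729)·P⁻¹ = [[-8, 2187], [-3, 729]] · [[1, -3], [3, -8]] = [[6553, -17472], [2184, -5823]].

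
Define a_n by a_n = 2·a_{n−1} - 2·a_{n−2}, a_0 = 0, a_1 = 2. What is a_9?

32

With companion matrix A = [[2, -2], [1, 0]], [a_n, a_{n−1}]ᵀ = A·[a_{n−1}, a_{n−2}]ᵀ, so [a_9, a_8]ᵀ = A^8·[a_1, a_0]ᵀ.
A^8 = [[16, 0], [0, 16]], giving [a_9, a_8]ᵀ = [[32], [0]].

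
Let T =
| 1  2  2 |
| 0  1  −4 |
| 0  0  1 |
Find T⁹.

T = I + N where N = [[0, 2, 2], [0, 0, −4], [0, 0, 0]] is strictly upper-triangular, so N³ = 0.
(I + N)⁹ = I + 9·N + 36·N² = [[1, 18, −270], [0, 1, −36], [0, 0, 1]].

[[1, 18, −270], [0, 1, −36], [0, 0, 1]]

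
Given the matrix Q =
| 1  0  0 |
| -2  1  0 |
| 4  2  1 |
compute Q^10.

[[1, 0, 0], [-20, 1, 0], [-140, 20, 1]]

Q = I + N where N = [[0, 0, 0], [-2, 0, 0], [4, 2, 0]] is strictly lower-triangular, so N^3 = 0.
(I + N)^10 = I + 10·N + 45·N^2 = [[1, 0, 0], [-20, 1, 0], [-140, 20, 1]].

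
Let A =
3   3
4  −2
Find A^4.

[[453, 111], [148, 268]]

A^2 = [[21, 3], [4, 16]]
A^3 = [[75, 57], [76, −20]]
A^4 = [[453, 111], [148, 268]]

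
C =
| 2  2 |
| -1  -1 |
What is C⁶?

C² = C (a projection; rank 1, trace 1), so C⁶ = C.

[[2, 2], [-1, -1]]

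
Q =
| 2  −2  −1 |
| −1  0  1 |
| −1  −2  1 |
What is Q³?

Q² = [[7, −2, −5], [−3, 0, 2], [−1, 0, 0]]
Q³ = [[21, −4, −14], [−8, 2, 5], [−2, 2, 1]]

[[21, −4, −14], [−8, 2, 5], [−2, 2, 1]]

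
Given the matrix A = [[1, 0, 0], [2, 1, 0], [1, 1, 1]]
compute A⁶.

[[1, 0, 0], [12, 1, 0], [36, 6, 1]]

A = I + N where N = [[0, 0, 0], [2, 0, 0], [1, 1, 0]] is strictly lower-triangular, so N³ = 0.
(I + N)⁶ = I + 6·N + 15·N² = [[1, 0, 0], [12, 1, 0], [36, 6, 1]].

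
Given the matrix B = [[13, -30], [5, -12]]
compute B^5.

tr B = 1 and det B = -6, so the characteristic polynomial is λ² − (1)λ + (-6) with roots 3 and -2.
Eigenvectors give P = [[-3, 2], [-1, 1]] with P⁻¹ = [[-1, 2], [-1, 3]], and B = P·diag(3, -2)·P⁻¹.
Then B^5 = P·diag(243, -32)·P⁻¹ = [[-729, -64], [-243, -32]] · [[-1, 2], [-1, 3]] = [[793, -1650], [275, -582]].

[[793, -1650], [275, -582]]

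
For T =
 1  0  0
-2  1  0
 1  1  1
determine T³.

T = I + N where N = [[0, 0, 0], [-2, 0, 0], [1, 1, 0]] is strictly lower-triangular, so N³ = 0.
(I + N)³ = I + 3·N + 3·N² = [[1, 0, 0], [-6, 1, 0], [-3, 3, 1]].

[[1, 0, 0], [-6, 1, 0], [-3, 3, 1]]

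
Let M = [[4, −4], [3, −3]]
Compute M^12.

M² = M (a projection; rank 1, trace 1), so M^12 = M.

[[4, −4], [3, −3]]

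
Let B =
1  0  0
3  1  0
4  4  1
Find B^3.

[[1, 0, 0], [9, 1, 0], [48, 12, 1]]

B = I + N where N = [[0, 0, 0], [3, 0, 0], [4, 4, 0]] is strictly lower-triangular, so N^3 = 0.
(I + N)^3 = I + 3·N + 3·N^2 = [[1, 0, 0], [9, 1, 0], [48, 12, 1]].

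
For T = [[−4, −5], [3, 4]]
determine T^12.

[[1, 0], [0, 1]]

T² = I (check: tr T = 0 and det T = −1), so T^12 = I since 12 is even.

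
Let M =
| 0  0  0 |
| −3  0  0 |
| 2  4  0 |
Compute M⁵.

M is strictly triangular, hence nilpotent: M³ = 0, so M⁵ = 0.

[[0, 0, 0], [0, 0, 0], [0, 0, 0]]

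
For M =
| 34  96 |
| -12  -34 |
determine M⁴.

[[16, 0], [0, 16]]

tr M = 0 and det M = -4, so the characteristic polynomial is λ² − (0)λ + (-4) with roots 2 and -2.
Eigenvectors give P = [[3, 8], [-1, -3]] with P⁻¹ = [[3, 8], [-1, -3]], and M = P·diag(2, -2)·P⁻¹.
Then M⁴ = P·diag(16, 16)·P⁻¹ = [[48, 128], [-16, -48]] · [[3, 8], [-1, -3]] = [[16, 0], [0, 16]].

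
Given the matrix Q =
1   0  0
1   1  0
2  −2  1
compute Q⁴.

[[1, 0, 0], [4, 1, 0], [−4, −8, 1]]

Q = I + N where N = [[0, 0, 0], [1, 0, 0], [2, −2, 0]] is strictly lower-triangular, so N³ = 0.
(I + N)⁴ = I + 4·N + 6·N² = [[1, 0, 0], [4, 1, 0], [−4, −8, 1]].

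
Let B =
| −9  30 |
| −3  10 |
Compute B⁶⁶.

B² = B (a projection; rank 1, trace 1), so B⁶⁶ = B.

[[−9, 30], [−3, 10]]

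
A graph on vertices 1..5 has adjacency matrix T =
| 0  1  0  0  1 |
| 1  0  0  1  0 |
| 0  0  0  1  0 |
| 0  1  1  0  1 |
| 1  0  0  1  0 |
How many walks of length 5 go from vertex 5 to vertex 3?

The number of length-5 walks from vertex 5 to vertex 3 is entry (5,3) of T^5, where T is the adjacency matrix.
T^2 = [[2, 0, 0, 2, 0], [0, 2, 1, 0, 2], [0, 1, 1, 0, 1], [2, 0, 0, 3, 0], [0, 2, 1, 0, 2]]
T^3 = [[0, 4, 2, 0, 4], [4, 0, 0, 5, 0], [2, 0, 0, 3, 0], [0, 5, 3, 0, 5], [4, 0, 0, 5, 0]]
T^4 = [[8, 0, 0, 10, 0], [0, 9, 5, 0, 9], [0, 5, 3, 0, 5], [10, 0, 0, 13, 0], [0, 9, 5, 0, 9]]
T^5 = [[0, 18, 10, 0, 18], [18, 0, 0, 23, 0], [10, 0, 0, 13, 0], [0, 23, 13, 0, 23], [18, 0, 0, 23, 0]]

0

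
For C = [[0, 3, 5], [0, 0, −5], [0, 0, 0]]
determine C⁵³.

[[0, 0, 0], [0, 0, 0], [0, 0, 0]]

C is strictly triangular, hence nilpotent: C³ = 0, so C⁵³ = 0.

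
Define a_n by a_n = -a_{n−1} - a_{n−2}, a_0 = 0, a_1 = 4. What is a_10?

With companion matrix T = [[-1, -1], [1, 0]], [a_n, a_{n−1}]ᵀ = T·[a_{n−1}, a_{n−2}]ᵀ, so [a_10, a_9]ᵀ = T⁹·[a_1, a_0]ᵀ.
T⁹ = [[1, 0], [0, 1]], giving [a_10, a_9]ᵀ = [[4], [0]].

4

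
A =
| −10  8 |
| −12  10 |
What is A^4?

[[16, 0], [0, 16]]

tr A = 0 and det A = −4, so the characteristic polynomial is λ² − (0)λ + (−4) with roots −2 and 2.
Eigenvectors give P = [[−1, −2], [−1, −3]] with P⁻¹ = [[−3, 2], [1, −1]], and A = P·diag(−2, 2)·P⁻¹.
Then A^4 = P·diag(16, 16)·P⁻¹ = [[−16, −32], [−16, −48]] · [[−3, 2], [1, −1]] = [[16, 0], [0, 16]].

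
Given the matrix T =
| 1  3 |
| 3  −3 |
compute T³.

[[−8, 48], [48, −72]]

T² = [[10, −6], [−6, 18]]
T³ = [[−8, 48], [48, −72]]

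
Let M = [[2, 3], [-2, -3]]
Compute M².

[[-2, -3], [2, 3]]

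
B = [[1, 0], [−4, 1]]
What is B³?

B = I + N where N = [[0, 0], [−4, 0]] is strictly lower-triangular, so N² = 0.
(I + N)³ = I + 3·N = [[1, 0], [−12, 1]].

[[1, 0], [−12, 1]]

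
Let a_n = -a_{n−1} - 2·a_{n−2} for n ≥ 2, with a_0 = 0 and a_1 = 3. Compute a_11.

With companion matrix M = [[-1, -2], [1, 0]], [a_n, a_{n−1}]ᵀ = M·[a_{n−1}, a_{n−2}]ᵀ, so [a_11, a_10]ᵀ = M¹⁰·[a_1, a_0]ᵀ.
M¹⁰ = [[23, -22], [11, 34]], giving [a_11, a_10]ᵀ = [[69], [33]].

69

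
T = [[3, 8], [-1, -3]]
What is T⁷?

T² = I (check: tr T = 0 and det T = -1), so T⁷ = T since 7 is odd.

[[3, 8], [-1, -3]]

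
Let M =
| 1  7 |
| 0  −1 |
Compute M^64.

[[1, 0], [0, 1]]

M² = I (check: tr M = 0 and det M = −1), so M^64 = I since 64 is even.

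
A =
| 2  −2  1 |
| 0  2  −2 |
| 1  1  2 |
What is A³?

[[18, −16, 35], [−12, 0, −22], [11, −1, 6]]

A² = [[5, −7, 8], [−2, 2, −8], [4, 2, 3]]
A³ = [[18, −16, 35], [−12, 0, −22], [11, −1, 6]]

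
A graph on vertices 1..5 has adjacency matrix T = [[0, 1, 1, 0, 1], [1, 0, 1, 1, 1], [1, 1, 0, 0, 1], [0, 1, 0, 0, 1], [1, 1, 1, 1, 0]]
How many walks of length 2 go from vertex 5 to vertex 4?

1

The number of length-2 walks from vertex 5 to vertex 4 is entry (5,4) of T^2, where T is the adjacency matrix.
T^2 = [[3, 2, 2, 2, 2], [2, 4, 2, 1, 3], [2, 2, 3, 2, 2], [2, 1, 2, 2, 1], [2, 3, 2, 1, 4]]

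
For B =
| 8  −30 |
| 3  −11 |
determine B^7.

[[1142, −3810], [381, −1271]]

tr B = −3 and det B = 2, so the characteristic polynomial is λ² − (−3)λ + (2) with roots −1 and −2.
Eigenvectors give P = [[10, 3], [3, 1]] with P⁻¹ = [[1, −3], [−3, 10]], and B = P·diag(−1, −2)·P⁻¹.
Then B^7 = P·diag(−1, −128)·P⁻¹ = [[−10, −384], [−3, −128]] · [[1, −3], [−3, 10]] = [[1142, −3810], [381, −1271]].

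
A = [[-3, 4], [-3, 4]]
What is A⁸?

A² = A (a projection; rank 1, trace 1), so A⁸ = A.

[[-3, 4], [-3, 4]]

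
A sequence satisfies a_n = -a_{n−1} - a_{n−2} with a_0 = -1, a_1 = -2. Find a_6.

With companion matrix Q = [[-1, -1], [1, 0]], [a_n, a_{n−1}]ᵀ = Q·[a_{n−1}, a_{n−2}]ᵀ, so [a_6, a_5]ᵀ = Q^5·[a_1, a_0]ᵀ.
Q^5 = [[0, 1], [-1, -1]], giving [a_6, a_5]ᵀ = [[-1], [3]].

-1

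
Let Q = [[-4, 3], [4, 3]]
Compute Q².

[[28, -3], [-4, 21]]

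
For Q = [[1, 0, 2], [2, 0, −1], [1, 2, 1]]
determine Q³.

Q² = [[3, 4, 4], [1, −2, 3], [6, 2, 1]]
Q³ = [[15, 8, 6], [0, 6, 7], [11, 2, 11]]

[[15, 8, 6], [0, 6, 7], [11, 2, 11]]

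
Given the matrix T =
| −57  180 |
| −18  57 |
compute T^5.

tr T = 0 and det T = −9, so the characteristic polynomial is λ² − (0)λ + (−9) with roots 3 and −3.
Eigenvectors give P = [[−3, −10], [−1, −3]] with P⁻¹ = [[3, −10], [−1, 3]], and T = P·diag(3, −3)·P⁻¹.
Then T^5 = P·diag(243, −243)·P⁻¹ = [[−729, 2430], [−243, 729]] · [[3, −10], [−1, 3]] = [[−4617, 14580], [−1458, 4617]].

[[−4617, 14580], [−1458, 4617]]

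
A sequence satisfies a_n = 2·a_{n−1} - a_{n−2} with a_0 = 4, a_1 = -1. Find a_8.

-36

With companion matrix Q = [[2, -1], [1, 0]], [a_n, a_{n−1}]ᵀ = Q·[a_{n−1}, a_{n−2}]ᵀ, so [a_8, a_7]ᵀ = Q^7·[a_1, a_0]ᵀ.
Q^7 = [[8, -7], [7, -6]], giving [a_8, a_7]ᵀ = [[-36], [-31]].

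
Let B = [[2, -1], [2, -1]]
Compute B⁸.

[[2, -1], [2, -1]]

B² = B (a projection; rank 1, trace 1), so B⁸ = B.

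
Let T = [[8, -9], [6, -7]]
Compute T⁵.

[[98, -99], [66, -67]]

tr T = 1 and det T = -2, so the characteristic polynomial is λ² − (1)λ + (-2) with roots -1 and 2.
Eigenvectors give P = [[-1, -3], [-1, -2]] with P⁻¹ = [[2, -3], [-1, 1]], and T = P·diag(-1, 2)·P⁻¹.
Then T⁵ = P·diag(-1, 32)·P⁻¹ = [[1, -96], [1, -64]] · [[2, -3], [-1, 1]] = [[98, -99], [66, -67]].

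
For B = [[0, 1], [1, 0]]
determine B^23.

[[0, 1], [1, 0]]

B² = I (check: tr B = 0 and det B = -1), so B^23 = B since 23 is odd.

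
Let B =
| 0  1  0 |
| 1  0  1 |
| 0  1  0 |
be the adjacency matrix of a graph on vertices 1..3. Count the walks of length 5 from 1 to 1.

The number of length-5 walks from vertex 1 to vertex 1 is entry (1,1) of B⁵, where B is the adjacency matrix.
B² = [[1, 0, 1], [0, 2, 0], [1, 0, 1]]
B³ = [[0, 2, 0], [2, 0, 2], [0, 2, 0]]
B⁴ = [[2, 0, 2], [0, 4, 0], [2, 0, 2]]
B⁵ = [[0, 4, 0], [4, 0, 4], [0, 4, 0]]

0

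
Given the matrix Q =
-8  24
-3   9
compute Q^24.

[[-8, 24], [-3, 9]]

Q² = Q (a projection; rank 1, trace 1), so Q^24 = Q.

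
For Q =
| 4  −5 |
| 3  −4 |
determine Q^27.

Q² = I (check: tr Q = 0 and det Q = −1), so Q^27 = Q since 27 is odd.

[[4, −5], [3, −4]]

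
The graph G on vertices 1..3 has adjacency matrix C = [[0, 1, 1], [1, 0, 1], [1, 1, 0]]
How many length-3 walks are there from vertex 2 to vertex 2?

The number of length-3 walks from vertex 2 to vertex 2 is entry (2,2) of C^3, where C is the adjacency matrix.
C^2 = [[2, 1, 1], [1, 2, 1], [1, 1, 2]]
C^3 = [[2, 3, 3], [3, 2, 3], [3, 3, 2]]

2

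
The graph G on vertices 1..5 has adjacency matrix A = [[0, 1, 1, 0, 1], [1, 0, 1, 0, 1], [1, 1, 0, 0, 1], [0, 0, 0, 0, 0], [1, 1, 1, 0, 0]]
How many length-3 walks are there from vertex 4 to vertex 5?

The number of length-3 walks from vertex 4 to vertex 5 is entry (4,5) of A³, where A is the adjacency matrix.
A² = [[3, 2, 2, 0, 2], [2, 3, 2, 0, 2], [2, 2, 3, 0, 2], [0, 0, 0, 0, 0], [2, 2, 2, 0, 3]]
A³ = [[6, 7, 7, 0, 7], [7, 6, 7, 0, 7], [7, 7, 6, 0, 7], [0, 0, 0, 0, 0], [7, 7, 7, 0, 6]]

0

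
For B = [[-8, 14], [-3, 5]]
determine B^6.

[[442, -882], [189, -377]]

tr B = -3 and det B = 2, so the characteristic polynomial is λ² − (-3)λ + (2) with roots -1 and -2.
Eigenvectors give P = [[2, 7], [1, 3]] with P⁻¹ = [[-3, 7], [1, -2]], and B = P·diag(-1, -2)·P⁻¹.
Then B^6 = P·diag(1, 64)·P⁻¹ = [[2, 448], [1, 192]] · [[-3, 7], [1, -2]] = [[442, -882], [189, -377]].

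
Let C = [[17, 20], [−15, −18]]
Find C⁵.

[[857, 1100], [−825, −1068]]

tr C = −1 and det C = −6, so the characteristic polynomial is λ² − (−1)λ + (−6) with roots 2 and −3.
Eigenvectors give P = [[−4, 1], [3, −1]] with P⁻¹ = [[−1, −1], [−3, −4]], and C = P·diag(2, −3)·P⁻¹.
Then C⁵ = P·diag(32, −243)·P⁻¹ = [[−128, −243], [96, 243]] · [[−1, −1], [−3, −4]] = [[857, 1100], [−825, −1068]].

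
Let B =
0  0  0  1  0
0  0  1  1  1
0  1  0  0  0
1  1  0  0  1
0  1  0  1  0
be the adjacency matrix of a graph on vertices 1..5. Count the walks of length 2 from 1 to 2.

The number of length-2 walks from vertex 1 to vertex 2 is entry (1,2) of B², where B is the adjacency matrix.
B² = [[1, 1, 0, 0, 1], [1, 3, 0, 1, 1], [0, 0, 1, 1, 1], [0, 1, 1, 3, 1], [1, 1, 1, 1, 2]]

1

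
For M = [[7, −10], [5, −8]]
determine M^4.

[[−49, 130], [−65, 146]]

tr M = −1 and det M = −6, so the characteristic polynomial is λ² − (−1)λ + (−6) with roots −3 and 2.
Eigenvectors give P = [[−1, 2], [−1, 1]] with P⁻¹ = [[1, −2], [1, −1]], and M = P·diag(−3, 2)·P⁻¹.
Then M^4 = P·diag(81, 16)·P⁻¹ = [[−81, 32], [−81, 16]] · [[1, −2], [1, −1]] = [[−49, 130], [−65, 146]].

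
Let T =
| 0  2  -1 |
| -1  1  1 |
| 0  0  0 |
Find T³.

T² = [[-2, 2, 2], [-1, -1, 2], [0, 0, 0]]
T³ = [[-2, -2, 4], [1, -3, 0], [0, 0, 0]]

[[-2, -2, 4], [1, -3, 0], [0, 0, 0]]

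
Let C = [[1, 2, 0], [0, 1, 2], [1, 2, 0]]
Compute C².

[[1, 4, 4], [2, 5, 2], [1, 4, 4]]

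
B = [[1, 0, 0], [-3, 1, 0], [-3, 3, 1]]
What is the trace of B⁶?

3

B = I + N where N = [[0, 0, 0], [-3, 0, 0], [-3, 3, 0]] is strictly lower-triangular, so N³ = 0.
(I + N)⁶ = I + 6·N + 15·N² = [[1, 0, 0], [-18, 1, 0], [-153, 18, 1]].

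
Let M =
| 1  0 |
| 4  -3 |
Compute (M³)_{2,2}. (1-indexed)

-27

tr M = -2 and det M = -3, so the characteristic polynomial is λ² − (-2)λ + (-3) with roots 1 and -3.
Eigenvectors give P = [[1, 0], [1, -1]] with P⁻¹ = [[1, 0], [1, -1]], and M = P·diag(1, -3)·P⁻¹.
Then M³ = P·diag(1, -27)·P⁻¹ = [[1, 0], [1, 27]] · [[1, 0], [1, -1]] = [[1, 0], [28, -27]].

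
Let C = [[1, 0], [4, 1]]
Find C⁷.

[[1, 0], [28, 1]]

C = I + N where N = [[0, 0], [4, 0]] is strictly lower-triangular, so N² = 0.
(I + N)⁷ = I + 7·N = [[1, 0], [28, 1]].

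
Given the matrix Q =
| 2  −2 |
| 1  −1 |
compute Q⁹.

[[2, −2], [1, −1]]

Q² = Q (a projection; rank 1, trace 1), so Q⁹ = Q.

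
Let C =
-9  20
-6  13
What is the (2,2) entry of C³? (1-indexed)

tr C = 4 and det C = 3, so the characteristic polynomial is λ² − (4)λ + (3) with roots 1 and 3.
Eigenvectors give P = [[2, 5], [1, 3]] with P⁻¹ = [[3, -5], [-1, 2]], and C = P·diag(1, 3)·P⁻¹.
Then C³ = P·diag(1, 27)·P⁻¹ = [[2, 135], [1, 81]] · [[3, -5], [-1, 2]] = [[-129, 260], [-78, 157]].

157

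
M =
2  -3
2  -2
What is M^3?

[[-4, 6], [-4, 4]]

M^2 = [[-2, 0], [0, -2]]
M^3 = [[-4, 6], [-4, 4]]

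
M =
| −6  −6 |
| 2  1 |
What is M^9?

tr M = −5 and det M = 6, so the characteristic polynomial is λ² − (−5)λ + (6) with roots −2 and −3.
Eigenvectors give P = [[−3, −2], [2, 1]] with P⁻¹ = [[1, 2], [−2, −3]], and M = P·diag(−2, −3)·P⁻¹.
Then M^9 = P·diag(−512, −19683)·P⁻¹ = [[1536, 39366], [−1024, −19683]] · [[1, 2], [−2, −3]] = [[−77196, −115026], [38342, 57001]].

[[−77196, −115026], [38342, 57001]]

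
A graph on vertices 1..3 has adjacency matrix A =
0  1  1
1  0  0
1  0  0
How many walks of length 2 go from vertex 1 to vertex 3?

0

The number of length-2 walks from vertex 1 to vertex 3 is entry (1,3) of A^2, where A is the adjacency matrix.
A^2 = [[2, 0, 0], [0, 1, 1], [0, 1, 1]]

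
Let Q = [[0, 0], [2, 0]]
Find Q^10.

[[0, 0], [0, 0]]

Q is strictly triangular, hence nilpotent: Q^2 = 0, so Q^10 = 0.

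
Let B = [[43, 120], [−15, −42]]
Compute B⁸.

[[57001, 151320], [−18915, −50184]]

tr B = 1 and det B = −6, so the characteristic polynomial is λ² − (1)λ + (−6) with roots 3 and −2.
Eigenvectors give P = [[−3, 8], [1, −3]] with P⁻¹ = [[−3, −8], [−1, −3]], and B = P·diag(3, −2)·P⁻¹.
Then B⁸ = P·diag(6561, 256)·P⁻¹ = [[−19683, 2048], [6561, −768]] · [[−3, −8], [−1, −3]] = [[57001, 151320], [−18915, −50184]].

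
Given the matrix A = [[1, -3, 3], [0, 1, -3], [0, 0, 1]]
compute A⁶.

[[1, -18, 153], [0, 1, -18], [0, 0, 1]]

A = I + N where N = [[0, -3, 3], [0, 0, -3], [0, 0, 0]] is strictly upper-triangular, so N³ = 0.
(I + N)⁶ = I + 6·N + 15·N² = [[1, -18, 153], [0, 1, -18], [0, 0, 1]].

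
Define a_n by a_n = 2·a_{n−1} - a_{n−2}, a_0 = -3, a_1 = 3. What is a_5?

With companion matrix C = [[2, -1], [1, 0]], [a_n, a_{n−1}]ᵀ = C·[a_{n−1}, a_{n−2}]ᵀ, so [a_5, a_4]ᵀ = C⁴·[a_1, a_0]ᵀ.
C⁴ = [[5, -4], [4, -3]], giving [a_5, a_4]ᵀ = [[27], [21]].

27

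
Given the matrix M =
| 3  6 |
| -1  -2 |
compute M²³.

M² = M (a projection; rank 1, trace 1), so M²³ = M.

[[3, 6], [-1, -2]]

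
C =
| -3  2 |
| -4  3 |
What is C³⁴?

C² = I (check: tr C = 0 and det C = -1), so C³⁴ = I since 34 is even.

[[1, 0], [0, 1]]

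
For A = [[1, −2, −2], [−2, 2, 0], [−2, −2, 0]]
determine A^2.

[[9, −2, −2], [−6, 8, 4], [2, 0, 4]]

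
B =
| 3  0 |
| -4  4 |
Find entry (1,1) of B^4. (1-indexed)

81

B^2 = [[9, 0], [-28, 16]]
B^3 = [[27, 0], [-148, 64]]
B^4 = [[81, 0], [-700, 256]]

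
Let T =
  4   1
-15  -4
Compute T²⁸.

[[1, 0], [0, 1]]

T² = I (check: tr T = 0 and det T = -1), so T²⁸ = I since 28 is even.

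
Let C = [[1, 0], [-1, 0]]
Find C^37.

[[1, 0], [-1, 0]]

C² = C (a projection; rank 1, trace 1), so C^37 = C.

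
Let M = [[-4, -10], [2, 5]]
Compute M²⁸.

[[-4, -10], [2, 5]]

M² = M (a projection; rank 1, trace 1), so M²⁸ = M.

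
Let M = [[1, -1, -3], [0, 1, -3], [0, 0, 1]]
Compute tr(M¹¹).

3

M = I + N where N = [[0, -1, -3], [0, 0, -3], [0, 0, 0]] is strictly upper-triangular, so N³ = 0.
(I + N)¹¹ = I + 11·N + 55·N² = [[1, -11, 132], [0, 1, -33], [0, 0, 1]].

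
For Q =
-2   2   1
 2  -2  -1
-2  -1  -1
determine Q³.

Q² = [[6, -9, -5], [-6, 9, 5], [4, -1, 0]]
Q³ = [[-20, 35, 20], [20, -35, -20], [-10, 10, 5]]

[[-20, 35, 20], [20, -35, -20], [-10, 10, 5]]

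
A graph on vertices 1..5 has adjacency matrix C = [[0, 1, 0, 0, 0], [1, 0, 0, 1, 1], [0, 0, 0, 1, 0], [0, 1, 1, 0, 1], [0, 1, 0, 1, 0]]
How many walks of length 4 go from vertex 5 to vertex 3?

4

The number of length-4 walks from vertex 5 to vertex 3 is entry (5,3) of C^4, where C is the adjacency matrix.
C^2 = [[1, 0, 0, 1, 1], [0, 3, 1, 1, 1], [0, 1, 1, 0, 1], [1, 1, 0, 3, 1], [1, 1, 1, 1, 2]]
C^3 = [[0, 3, 1, 1, 1], [3, 2, 1, 5, 4], [1, 1, 0, 3, 1], [1, 5, 3, 2, 4], [1, 4, 1, 4, 2]]
C^4 = [[3, 2, 1, 5, 4], [2, 12, 5, 7, 7], [1, 5, 3, 2, 4], [5, 7, 2, 12, 7], [4, 7, 4, 7, 8]]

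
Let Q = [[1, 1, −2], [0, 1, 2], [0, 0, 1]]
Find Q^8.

Q = I + N where N = [[0, 1, −2], [0, 0, 2], [0, 0, 0]] is strictly upper-triangular, so N^3 = 0.
(I + N)^8 = I + 8·N + 28·N^2 = [[1, 8, 40], [0, 1, 16], [0, 0, 1]].

[[1, 8, 40], [0, 1, 16], [0, 0, 1]]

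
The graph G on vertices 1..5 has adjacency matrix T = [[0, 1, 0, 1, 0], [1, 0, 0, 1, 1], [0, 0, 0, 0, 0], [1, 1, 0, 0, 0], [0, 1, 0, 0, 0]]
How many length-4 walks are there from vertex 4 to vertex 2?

The number of length-4 walks from vertex 4 to vertex 2 is entry (4,2) of T⁴, where T is the adjacency matrix.
T² = [[2, 1, 0, 1, 1], [1, 3, 0, 1, 0], [0, 0, 0, 0, 0], [1, 1, 0, 2, 1], [1, 0, 0, 1, 1]]
T³ = [[2, 4, 0, 3, 1], [4, 2, 0, 4, 3], [0, 0, 0, 0, 0], [3, 4, 0, 2, 1], [1, 3, 0, 1, 0]]
T⁴ = [[7, 6, 0, 6, 4], [6, 11, 0, 6, 2], [0, 0, 0, 0, 0], [6, 6, 0, 7, 4], [4, 2, 0, 4, 3]]

6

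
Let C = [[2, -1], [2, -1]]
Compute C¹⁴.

[[2, -1], [2, -1]]

C² = C (a projection; rank 1, trace 1), so C¹⁴ = C.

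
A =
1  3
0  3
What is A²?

[[1, 12], [0, 9]]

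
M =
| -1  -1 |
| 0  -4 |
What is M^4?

M^2 = [[1, 5], [0, 16]]
M^3 = [[-1, -21], [0, -64]]
M^4 = [[1, 85], [0, 256]]

[[1, 85], [0, 256]]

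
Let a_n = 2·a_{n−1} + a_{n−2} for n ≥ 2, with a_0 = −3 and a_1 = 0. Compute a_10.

−2955

With companion matrix T = [[2, 1], [1, 0]], [a_n, a_{n−1}]ᵀ = T·[a_{n−1}, a_{n−2}]ᵀ, so [a_10, a_9]ᵀ = T⁹·[a_1, a_0]ᵀ.
T⁹ = [[2378, 985], [985, 408]], giving [a_10, a_9]ᵀ = [[−2955], [−1224]].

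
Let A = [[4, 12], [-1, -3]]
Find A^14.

A² = A (a projection; rank 1, trace 1), so A^14 = A.

[[4, 12], [-1, -3]]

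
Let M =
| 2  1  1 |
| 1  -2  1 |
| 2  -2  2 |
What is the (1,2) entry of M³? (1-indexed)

1

M² = [[7, -2, 5], [2, 3, 1], [6, 2, 4]]
M³ = [[22, 1, 15], [9, -6, 7], [22, -6, 16]]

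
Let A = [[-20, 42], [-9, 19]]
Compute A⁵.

tr A = -1 and det A = -2, so the characteristic polynomial is λ² − (-1)λ + (-2) with roots 1 and -2.
Eigenvectors give P = [[2, -7], [1, -3]] with P⁻¹ = [[-3, 7], [-1, 2]], and A = P·diag(1, -2)·P⁻¹.
Then A⁵ = P·diag(1, -32)·P⁻¹ = [[2, 224], [1, 96]] · [[-3, 7], [-1, 2]] = [[-230, 462], [-99, 199]].

[[-230, 462], [-99, 199]]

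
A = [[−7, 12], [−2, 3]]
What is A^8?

[[19681, −39360], [6560, −13119]]

tr A = −4 and det A = 3, so the characteristic polynomial is λ² − (−4)λ + (3) with roots −1 and −3.
Eigenvectors give P = [[−2, 3], [−1, 1]] with P⁻¹ = [[1, −3], [1, −2]], and A = P·diag(−1, −3)·P⁻¹.
Then A^8 = P·diag(1, 6561)·P⁻¹ = [[−2, 19683], [−1, 6561]] · [[1, −3], [1, −2]] = [[19681, −39360], [6560, −13119]].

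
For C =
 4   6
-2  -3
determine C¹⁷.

[[4, 6], [-2, -3]]

C² = C (a projection; rank 1, trace 1), so C¹⁷ = C.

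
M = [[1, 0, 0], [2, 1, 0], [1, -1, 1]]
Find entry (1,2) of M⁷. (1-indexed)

M = I + N where N = [[0, 0, 0], [2, 0, 0], [1, -1, 0]] is strictly lower-triangular, so N³ = 0.
(I + N)⁷ = I + 7·N + 21·N² = [[1, 0, 0], [14, 1, 0], [-35, -7, 1]].

0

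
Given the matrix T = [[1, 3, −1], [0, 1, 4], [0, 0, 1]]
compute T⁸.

[[1, 24, 328], [0, 1, 32], [0, 0, 1]]

T = I + N where N = [[0, 3, −1], [0, 0, 4], [0, 0, 0]] is strictly upper-triangular, so N³ = 0.
(I + N)⁸ = I + 8·N + 28·N² = [[1, 24, 328], [0, 1, 32], [0, 0, 1]].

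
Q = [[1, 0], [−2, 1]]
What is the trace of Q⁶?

Q = I + N where N = [[0, 0], [−2, 0]] is strictly lower-triangular, so N² = 0.
(I + N)⁶ = I + 6·N = [[1, 0], [−12, 1]].

2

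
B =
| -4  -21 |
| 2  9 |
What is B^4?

[[-374, -1365], [130, 471]]

tr B = 5 and det B = 6, so the characteristic polynomial is λ² − (5)λ + (6) with roots 2 and 3.
Eigenvectors give P = [[7, -3], [-2, 1]] with P⁻¹ = [[1, 3], [2, 7]], and B = P·diag(2, 3)·P⁻¹.
Then B^4 = P·diag(16, 81)·P⁻¹ = [[112, -243], [-32, 81]] · [[1, 3], [2, 7]] = [[-374, -1365], [130, 471]].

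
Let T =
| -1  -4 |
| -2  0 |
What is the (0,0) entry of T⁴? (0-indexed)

T² = [[9, 4], [2, 8]]
T³ = [[-17, -36], [-18, -8]]
T⁴ = [[89, 68], [34, 72]]

89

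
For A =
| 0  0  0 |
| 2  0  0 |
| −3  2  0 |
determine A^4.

[[0, 0, 0], [0, 0, 0], [0, 0, 0]]

A is strictly triangular, hence nilpotent: A^3 = 0, so A^4 = 0.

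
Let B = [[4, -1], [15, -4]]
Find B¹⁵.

[[4, -1], [15, -4]]

B² = I (check: tr B = 0 and det B = -1), so B¹⁵ = B since 15 is odd.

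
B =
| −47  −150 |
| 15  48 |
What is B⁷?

[[−20963, −69450], [6945, 23022]]

tr B = 1 and det B = −6, so the characteristic polynomial is λ² − (1)λ + (−6) with roots −2 and 3.
Eigenvectors give P = [[10, −3], [−3, 1]] with P⁻¹ = [[1, 3], [3, 10]], and B = P·diag(−2, 3)·P⁻¹.
Then B⁷ = P·diag(−128, 2187)·P⁻¹ = [[−1280, −6561], [384, 2187]] · [[1, 3], [3, 10]] = [[−20963, −69450], [6945, 23022]].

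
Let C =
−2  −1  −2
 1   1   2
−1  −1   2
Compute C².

[[5, 3, −2], [−3, −2, 4], [−1, −2, 4]]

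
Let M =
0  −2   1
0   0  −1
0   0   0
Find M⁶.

M is strictly triangular, hence nilpotent: M³ = 0, so M⁶ = 0.

[[0, 0, 0], [0, 0, 0], [0, 0, 0]]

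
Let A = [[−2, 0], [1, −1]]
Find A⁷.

[[−128, 0], [127, −1]]

tr A = −3 and det A = 2, so the characteristic polynomial is λ² − (−3)λ + (2) with roots −2 and −1.
Eigenvectors give P = [[1, 0], [−1, 1]] with P⁻¹ = [[1, 0], [1, 1]], and A = P·diag(−2, −1)·P⁻¹.
Then A⁷ = P·diag(−128, −1)·P⁻¹ = [[−128, 0], [128, −1]] · [[1, 0], [1, 1]] = [[−128, 0], [127, −1]].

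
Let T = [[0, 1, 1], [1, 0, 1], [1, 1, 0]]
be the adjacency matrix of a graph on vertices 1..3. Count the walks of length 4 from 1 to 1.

The number of length-4 walks from vertex 1 to vertex 1 is entry (1,1) of T^4, where T is the adjacency matrix.
T^2 = [[2, 1, 1], [1, 2, 1], [1, 1, 2]]
T^3 = [[2, 3, 3], [3, 2, 3], [3, 3, 2]]
T^4 = [[6, 5, 5], [5, 6, 5], [5, 5, 6]]

6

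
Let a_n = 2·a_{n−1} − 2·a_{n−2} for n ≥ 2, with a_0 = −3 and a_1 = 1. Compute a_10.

With companion matrix T = [[2, −2], [1, 0]], [a_n, a_{n−1}]ᵀ = T·[a_{n−1}, a_{n−2}]ᵀ, so [a_10, a_9]ᵀ = T⁹·[a_1, a_0]ᵀ.
T⁹ = [[32, −32], [16, 0]], giving [a_10, a_9]ᵀ = [[128], [16]].

128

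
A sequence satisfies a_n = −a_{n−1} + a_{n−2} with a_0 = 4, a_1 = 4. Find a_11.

136

With companion matrix Q = [[−1, 1], [1, 0]], [a_n, a_{n−1}]ᵀ = Q·[a_{n−1}, a_{n−2}]ᵀ, so [a_11, a_10]ᵀ = Q¹⁰·[a_1, a_0]ᵀ.
Q¹⁰ = [[89, −55], [−55, 34]], giving [a_11, a_10]ᵀ = [[136], [−84]].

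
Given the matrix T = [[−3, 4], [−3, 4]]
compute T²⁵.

T² = T (a projection; rank 1, trace 1), so T²⁵ = T.

[[−3, 4], [−3, 4]]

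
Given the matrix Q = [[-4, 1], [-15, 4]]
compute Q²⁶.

[[1, 0], [0, 1]]

Q² = I (check: tr Q = 0 and det Q = -1), so Q²⁶ = I since 26 is even.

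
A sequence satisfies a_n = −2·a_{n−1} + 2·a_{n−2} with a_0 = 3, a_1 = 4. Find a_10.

With companion matrix B = [[−2, 2], [1, 0]], [a_n, a_{n−1}]ᵀ = B·[a_{n−1}, a_{n−2}]ᵀ, so [a_10, a_9]ᵀ = B⁹·[a_1, a_0]ᵀ.
B⁹ = [[−6688, 4896], [2448, −1792]], giving [a_10, a_9]ᵀ = [[−12064], [4416]].

−12064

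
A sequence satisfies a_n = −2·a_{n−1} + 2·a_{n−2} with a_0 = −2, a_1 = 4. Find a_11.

99840

With companion matrix A = [[−2, 2], [1, 0]], [a_n, a_{n−1}]ᵀ = A·[a_{n−1}, a_{n−2}]ᵀ, so [a_11, a_10]ᵀ = A¹⁰·[a_1, a_0]ᵀ.
A¹⁰ = [[18272, −13376], [−6688, 4896]], giving [a_11, a_10]ᵀ = [[99840], [−36544]].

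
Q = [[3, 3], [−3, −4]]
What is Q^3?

[[9, 12], [−12, −19]]

Q^2 = [[0, −3], [3, 7]]
Q^3 = [[9, 12], [−12, −19]]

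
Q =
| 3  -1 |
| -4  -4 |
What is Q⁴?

[[173, 33], [132, 404]]

Q² = [[13, 1], [4, 20]]
Q³ = [[35, -17], [-68, -84]]
Q⁴ = [[173, 33], [132, 404]]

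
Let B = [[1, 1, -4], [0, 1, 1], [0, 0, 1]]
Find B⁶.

[[1, 6, -9], [0, 1, 6], [0, 0, 1]]

B = I + N where N = [[0, 1, -4], [0, 0, 1], [0, 0, 0]] is strictly upper-triangular, so N³ = 0.
(I + N)⁶ = I + 6·N + 15·N² = [[1, 6, -9], [0, 1, 6], [0, 0, 1]].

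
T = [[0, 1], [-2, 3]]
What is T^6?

tr T = 3 and det T = 2, so the characteristic polynomial is λ² − (3)λ + (2) with roots 1 and 2.
Eigenvectors give P = [[1, -1], [1, -2]] with P⁻¹ = [[2, -1], [1, -1]], and T = P·diag(1, 2)·P⁻¹.
Then T^6 = P·diag(1, 64)·P⁻¹ = [[1, -64], [1, -128]] · [[2, -1], [1, -1]] = [[-62, 63], [-126, 127]].

[[-62, 63], [-126, 127]]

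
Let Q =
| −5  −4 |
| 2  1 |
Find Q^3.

[[−53, −52], [26, 25]]

tr Q = −4 and det Q = 3, so the characteristic polynomial is λ² − (−4)λ + (3) with roots −1 and −3.
Eigenvectors give P = [[1, 2], [−1, −1]] with P⁻¹ = [[−1, −2], [1, 1]], and Q = P·diag(−1, −3)·P⁻¹.
Then Q^3 = P·diag(−1, −27)·P⁻¹ = [[−1, −54], [1, 27]] · [[−1, −2], [1, 1]] = [[−53, −52], [26, 25]].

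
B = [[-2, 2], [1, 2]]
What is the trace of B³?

0

B² = [[6, 0], [0, 6]]
B³ = [[-12, 12], [6, 12]]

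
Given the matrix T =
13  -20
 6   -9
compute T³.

tr T = 4 and det T = 3, so the characteristic polynomial is λ² − (4)λ + (3) with roots 3 and 1.
Eigenvectors give P = [[2, -5], [1, -3]] with P⁻¹ = [[3, -5], [1, -2]], and T = P·diag(3, 1)·P⁻¹.
Then T³ = P·diag(27, 1)·P⁻¹ = [[54, -5], [27, -3]] · [[3, -5], [1, -2]] = [[157, -260], [78, -129]].

[[157, -260], [78, -129]]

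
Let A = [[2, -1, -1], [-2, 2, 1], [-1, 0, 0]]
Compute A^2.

[[7, -4, -3], [-9, 6, 4], [-2, 1, 1]]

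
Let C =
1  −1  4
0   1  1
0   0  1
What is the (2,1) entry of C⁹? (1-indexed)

0

C = I + N where N = [[0, −1, 4], [0, 0, 1], [0, 0, 0]] is strictly upper-triangular, so N³ = 0.
(I + N)⁹ = I + 9·N + 36·N² = [[1, −9, 0], [0, 1, 9], [0, 0, 1]].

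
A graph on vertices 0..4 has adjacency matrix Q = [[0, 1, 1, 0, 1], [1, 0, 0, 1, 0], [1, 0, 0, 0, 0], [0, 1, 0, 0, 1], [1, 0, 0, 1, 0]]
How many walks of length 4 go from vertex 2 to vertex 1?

The number of length-4 walks from vertex 2 to vertex 1 is entry (2,1) of Q⁴, where Q is the adjacency matrix.
Q² = [[3, 0, 0, 2, 0], [0, 2, 1, 0, 2], [0, 1, 1, 0, 1], [2, 0, 0, 2, 0], [0, 2, 1, 0, 2]]
Q³ = [[0, 5, 3, 0, 5], [5, 0, 0, 4, 0], [3, 0, 0, 2, 0], [0, 4, 2, 0, 4], [5, 0, 0, 4, 0]]
Q⁴ = [[13, 0, 0, 10, 0], [0, 9, 5, 0, 9], [0, 5, 3, 0, 5], [10, 0, 0, 8, 0], [0, 9, 5, 0, 9]]

5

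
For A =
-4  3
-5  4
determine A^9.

A² = I (check: tr A = 0 and det A = -1), so A^9 = A since 9 is odd.

[[-4, 3], [-5, 4]]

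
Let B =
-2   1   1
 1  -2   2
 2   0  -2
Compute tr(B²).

18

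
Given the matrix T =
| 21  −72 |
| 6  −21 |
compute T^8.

tr T = 0 and det T = −9, so the characteristic polynomial is λ² − (0)λ + (−9) with roots 3 and −3.
Eigenvectors give P = [[4, 3], [1, 1]] with P⁻¹ = [[1, −3], [−1, 4]], and T = P·diag(3, −3)·P⁻¹.
Then T^8 = P·diag(6561, 6561)·P⁻¹ = [[26244, 19683], [6561, 6561]] · [[1, −3], [−1, 4]] = [[6561, 0], [0, 6561]].

[[6561, 0], [0, 6561]]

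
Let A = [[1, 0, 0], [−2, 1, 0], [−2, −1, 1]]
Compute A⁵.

A = I + N where N = [[0, 0, 0], [−2, 0, 0], [−2, −1, 0]] is strictly lower-triangular, so N³ = 0.
(I + N)⁵ = I + 5·N + 10·N² = [[1, 0, 0], [−10, 1, 0], [10, −5, 1]].

[[1, 0, 0], [−10, 1, 0], [10, −5, 1]]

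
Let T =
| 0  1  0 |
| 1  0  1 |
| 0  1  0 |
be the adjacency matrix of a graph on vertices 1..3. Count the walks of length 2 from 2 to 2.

2

The number of length-2 walks from vertex 2 to vertex 2 is entry (2,2) of T², where T is the adjacency matrix.
T² = [[1, 0, 1], [0, 2, 0], [1, 0, 1]]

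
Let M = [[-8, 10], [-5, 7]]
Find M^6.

[[1394, -1330], [665, -601]]

tr M = -1 and det M = -6, so the characteristic polynomial is λ² − (-1)λ + (-6) with roots -3 and 2.
Eigenvectors give P = [[2, 1], [1, 1]] with P⁻¹ = [[1, -1], [-1, 2]], and M = P·diag(-3, 2)·P⁻¹.
Then M^6 = P·diag(729, 64)·P⁻¹ = [[1458, 64], [729, 64]] · [[1, -1], [-1, 2]] = [[1394, -1330], [665, -601]].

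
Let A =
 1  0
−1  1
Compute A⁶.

A = I + N where N = [[0, 0], [−1, 0]] is strictly lower-triangular, so N² = 0.
(I + N)⁶ = I + 6·N = [[1, 0], [−6, 1]].

[[1, 0], [−6, 1]]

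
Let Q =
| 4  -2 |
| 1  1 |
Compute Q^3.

[[46, -38], [19, -11]]

tr Q = 5 and det Q = 6, so the characteristic polynomial is λ² − (5)λ + (6) with roots 3 and 2.
Eigenvectors give P = [[2, -1], [1, -1]] with P⁻¹ = [[1, -1], [1, -2]], and Q = P·diag(3, 2)·P⁻¹.
Then Q^3 = P·diag(27, 8)·P⁻¹ = [[54, -8], [27, -8]] · [[1, -1], [1, -2]] = [[46, -38], [19, -11]].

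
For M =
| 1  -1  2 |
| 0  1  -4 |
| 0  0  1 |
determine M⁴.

M = I + N where N = [[0, -1, 2], [0, 0, -4], [0, 0, 0]] is strictly upper-triangular, so N³ = 0.
(I + N)⁴ = I + 4·N + 6·N² = [[1, -4, 32], [0, 1, -16], [0, 0, 1]].

[[1, -4, 32], [0, 1, -16], [0, 0, 1]]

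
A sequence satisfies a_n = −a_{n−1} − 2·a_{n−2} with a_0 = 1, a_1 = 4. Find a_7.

38

With companion matrix Q = [[−1, −2], [1, 0]], [a_n, a_{n−1}]ᵀ = Q·[a_{n−1}, a_{n−2}]ᵀ, so [a_7, a_6]ᵀ = Q⁶·[a_1, a_0]ᵀ.
Q⁶ = [[7, 10], [−5, 2]], giving [a_7, a_6]ᵀ = [[38], [−18]].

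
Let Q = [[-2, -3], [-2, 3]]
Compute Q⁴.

Q² = [[10, -3], [-2, 15]]
Q³ = [[-14, -39], [-26, 51]]
Q⁴ = [[106, -75], [-50, 231]]

[[106, -75], [-50, 231]]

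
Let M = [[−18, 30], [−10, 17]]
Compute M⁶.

tr M = −1 and det M = −6, so the characteristic polynomial is λ² − (−1)λ + (−6) with roots −3 and 2.
Eigenvectors give P = [[2, −3], [1, −2]] with P⁻¹ = [[2, −3], [1, −2]], and M = P·diag(−3, 2)·P⁻¹.
Then M⁶ = P·diag(729, 64)·P⁻¹ = [[1458, −192], [729, −128]] · [[2, −3], [1, −2]] = [[2724, −3990], [1330, −1931]].

[[2724, −3990], [1330, −1931]]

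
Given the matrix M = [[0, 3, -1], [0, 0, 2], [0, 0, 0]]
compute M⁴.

M is strictly triangular, hence nilpotent: M³ = 0, so M⁴ = 0.

[[0, 0, 0], [0, 0, 0], [0, 0, 0]]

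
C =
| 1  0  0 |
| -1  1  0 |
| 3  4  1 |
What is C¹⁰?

[[1, 0, 0], [-10, 1, 0], [-150, 40, 1]]

C = I + N where N = [[0, 0, 0], [-1, 0, 0], [3, 4, 0]] is strictly lower-triangular, so N³ = 0.
(I + N)¹⁰ = I + 10·N + 45·N² = [[1, 0, 0], [-10, 1, 0], [-150, 40, 1]].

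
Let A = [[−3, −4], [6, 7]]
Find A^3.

tr A = 4 and det A = 3, so the characteristic polynomial is λ² − (4)λ + (3) with roots 3 and 1.
Eigenvectors give P = [[−2, −1], [3, 1]] with P⁻¹ = [[1, 1], [−3, −2]], and A = P·diag(3, 1)·P⁻¹.
Then A^3 = P·diag(27, 1)·P⁻¹ = [[−54, −1], [81, 1]] · [[1, 1], [−3, −2]] = [[−51, −52], [78, 79]].

[[−51, −52], [78, 79]]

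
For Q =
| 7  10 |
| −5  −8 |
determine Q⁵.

[[307, 550], [−275, −518]]

tr Q = −1 and det Q = −6, so the characteristic polynomial is λ² − (−1)λ + (−6) with roots 2 and −3.
Eigenvectors give P = [[−2, −1], [1, 1]] with P⁻¹ = [[−1, −1], [1, 2]], and Q = P·diag(2, −3)·P⁻¹.
Then Q⁵ = P·diag(32, −243)·P⁻¹ = [[−64, 243], [32, −243]] · [[−1, −1], [1, 2]] = [[307, 550], [−275, −518]].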